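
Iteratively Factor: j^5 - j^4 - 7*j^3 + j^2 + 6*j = (j + 2)*(j^4 - 3*j^3 - j^2 + 3*j) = (j - 3)*(j + 2)*(j^3 - j) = (j - 3)*(j + 1)*(j + 2)*(j^2 - j) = (j - 3)*(j - 1)*(j + 1)*(j + 2)*(j)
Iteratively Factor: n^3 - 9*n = (n + 3)*(n^2 - 3*n) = (n - 3)*(n + 3)*(n)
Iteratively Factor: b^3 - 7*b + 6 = (b - 1)*(b^2 + b - 6) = (b - 2)*(b - 1)*(b + 3)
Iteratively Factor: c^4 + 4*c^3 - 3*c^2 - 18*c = (c + 3)*(c^3 + c^2 - 6*c) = (c - 2)*(c + 3)*(c^2 + 3*c) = (c - 2)*(c + 3)^2*(c)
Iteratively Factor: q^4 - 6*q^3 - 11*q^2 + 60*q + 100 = (q - 5)*(q^3 - q^2 - 16*q - 20) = (q - 5)*(q + 2)*(q^2 - 3*q - 10) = (q - 5)^2*(q + 2)*(q + 2)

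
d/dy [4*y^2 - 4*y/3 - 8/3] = 8*y - 4/3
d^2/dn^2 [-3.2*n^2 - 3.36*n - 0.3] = -6.40000000000000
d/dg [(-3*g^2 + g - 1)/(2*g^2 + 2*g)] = (-2*g^2 + g + 1/2)/(g^2*(g^2 + 2*g + 1))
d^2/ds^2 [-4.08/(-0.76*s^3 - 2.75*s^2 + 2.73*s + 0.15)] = (-(18.6048*s + 22.44)*(0.76*s^3 + 2.75*s^2 - 2.73*s - 0.15) + 4.08*(2.28*s^2 + 5.5*s - 2.73)*(4.56*s^2 + 11.0*s - 5.46))/(0.76*s^3 + 2.75*s^2 - 2.73*s - 0.15)^3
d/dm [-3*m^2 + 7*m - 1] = 7 - 6*m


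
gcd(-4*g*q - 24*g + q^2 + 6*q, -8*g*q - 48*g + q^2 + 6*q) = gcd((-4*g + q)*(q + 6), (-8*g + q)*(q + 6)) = q + 6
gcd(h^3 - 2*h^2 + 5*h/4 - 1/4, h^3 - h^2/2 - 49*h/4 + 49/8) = h - 1/2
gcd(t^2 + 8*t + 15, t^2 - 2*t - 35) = t + 5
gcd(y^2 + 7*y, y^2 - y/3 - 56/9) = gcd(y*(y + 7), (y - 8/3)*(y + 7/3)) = 1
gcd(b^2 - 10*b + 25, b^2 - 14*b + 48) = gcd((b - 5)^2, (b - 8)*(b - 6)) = 1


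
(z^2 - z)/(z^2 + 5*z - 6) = z/(z + 6)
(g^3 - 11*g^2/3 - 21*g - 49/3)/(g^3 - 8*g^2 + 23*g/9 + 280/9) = 3*(3*g^2 + 10*g + 7)/(9*g^2 - 9*g - 40)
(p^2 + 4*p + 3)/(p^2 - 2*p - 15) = (p + 1)/(p - 5)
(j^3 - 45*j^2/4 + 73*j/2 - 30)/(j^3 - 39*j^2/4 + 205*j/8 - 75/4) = 2*(j - 4)/(2*j - 5)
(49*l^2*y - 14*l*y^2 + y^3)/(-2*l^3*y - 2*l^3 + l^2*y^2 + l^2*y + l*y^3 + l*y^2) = y*(49*l^2 - 14*l*y + y^2)/(l*(-2*l^2*y - 2*l^2 + l*y^2 + l*y + y^3 + y^2))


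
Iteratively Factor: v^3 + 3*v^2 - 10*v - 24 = (v - 3)*(v^2 + 6*v + 8) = (v - 3)*(v + 4)*(v + 2)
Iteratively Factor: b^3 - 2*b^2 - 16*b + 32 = (b - 4)*(b^2 + 2*b - 8) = (b - 4)*(b + 4)*(b - 2)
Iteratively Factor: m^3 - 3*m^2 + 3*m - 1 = (m - 1)*(m^2 - 2*m + 1) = (m - 1)^2*(m - 1)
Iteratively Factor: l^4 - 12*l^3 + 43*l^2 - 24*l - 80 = (l + 1)*(l^3 - 13*l^2 + 56*l - 80) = (l - 4)*(l + 1)*(l^2 - 9*l + 20) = (l - 4)^2*(l + 1)*(l - 5)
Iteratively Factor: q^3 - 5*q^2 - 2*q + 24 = (q + 2)*(q^2 - 7*q + 12) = (q - 4)*(q + 2)*(q - 3)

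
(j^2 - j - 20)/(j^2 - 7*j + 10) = (j + 4)/(j - 2)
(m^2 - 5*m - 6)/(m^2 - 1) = (m - 6)/(m - 1)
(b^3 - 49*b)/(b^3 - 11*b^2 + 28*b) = (b + 7)/(b - 4)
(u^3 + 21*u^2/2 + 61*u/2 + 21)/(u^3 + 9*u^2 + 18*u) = (2*u^2 + 9*u + 7)/(2*u*(u + 3))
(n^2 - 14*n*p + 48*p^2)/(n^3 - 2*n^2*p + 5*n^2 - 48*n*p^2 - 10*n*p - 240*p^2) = (n - 6*p)/(n^2 + 6*n*p + 5*n + 30*p)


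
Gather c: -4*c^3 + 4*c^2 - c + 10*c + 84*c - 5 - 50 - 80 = -4*c^3 + 4*c^2 + 93*c - 135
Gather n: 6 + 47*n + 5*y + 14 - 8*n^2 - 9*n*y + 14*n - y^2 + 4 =-8*n^2 + n*(61 - 9*y) - y^2 + 5*y + 24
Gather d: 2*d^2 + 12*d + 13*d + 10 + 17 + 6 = 2*d^2 + 25*d + 33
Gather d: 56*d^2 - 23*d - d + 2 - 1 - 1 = 56*d^2 - 24*d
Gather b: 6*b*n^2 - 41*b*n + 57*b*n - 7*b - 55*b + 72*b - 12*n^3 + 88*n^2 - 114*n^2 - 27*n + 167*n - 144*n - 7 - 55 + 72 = b*(6*n^2 + 16*n + 10) - 12*n^3 - 26*n^2 - 4*n + 10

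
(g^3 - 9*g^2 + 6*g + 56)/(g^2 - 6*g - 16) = (g^2 - 11*g + 28)/(g - 8)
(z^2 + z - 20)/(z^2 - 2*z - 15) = (-z^2 - z + 20)/(-z^2 + 2*z + 15)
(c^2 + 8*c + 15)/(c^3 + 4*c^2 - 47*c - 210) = (c + 3)/(c^2 - c - 42)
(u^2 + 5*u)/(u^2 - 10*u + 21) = u*(u + 5)/(u^2 - 10*u + 21)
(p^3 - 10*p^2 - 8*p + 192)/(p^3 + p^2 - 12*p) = (p^2 - 14*p + 48)/(p*(p - 3))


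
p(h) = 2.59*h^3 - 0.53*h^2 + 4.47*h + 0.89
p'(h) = 7.77*h^2 - 1.06*h + 4.47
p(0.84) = 5.81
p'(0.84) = 9.06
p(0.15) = 1.56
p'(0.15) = 4.49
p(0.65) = 4.28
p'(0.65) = 7.06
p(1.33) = 11.99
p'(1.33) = 16.80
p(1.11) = 8.74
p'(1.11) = 12.87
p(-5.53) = -478.04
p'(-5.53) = 247.95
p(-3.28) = -110.87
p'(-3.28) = 91.54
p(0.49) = 3.26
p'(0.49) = 5.82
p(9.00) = 1886.30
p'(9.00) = 624.30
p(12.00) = 4453.73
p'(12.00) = 1110.63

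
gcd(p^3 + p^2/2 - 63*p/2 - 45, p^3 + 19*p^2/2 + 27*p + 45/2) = p^2 + 13*p/2 + 15/2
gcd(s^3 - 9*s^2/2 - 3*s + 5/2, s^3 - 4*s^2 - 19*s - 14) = s + 1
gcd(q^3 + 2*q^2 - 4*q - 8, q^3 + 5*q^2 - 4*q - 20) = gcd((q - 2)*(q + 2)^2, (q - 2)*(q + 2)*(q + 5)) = q^2 - 4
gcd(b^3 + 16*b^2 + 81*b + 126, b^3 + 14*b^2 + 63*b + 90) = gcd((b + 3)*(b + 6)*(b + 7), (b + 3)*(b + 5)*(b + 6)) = b^2 + 9*b + 18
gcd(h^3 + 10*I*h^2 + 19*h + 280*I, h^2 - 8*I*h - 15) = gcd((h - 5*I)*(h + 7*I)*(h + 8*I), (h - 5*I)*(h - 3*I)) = h - 5*I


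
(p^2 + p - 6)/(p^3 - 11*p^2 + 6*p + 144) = (p - 2)/(p^2 - 14*p + 48)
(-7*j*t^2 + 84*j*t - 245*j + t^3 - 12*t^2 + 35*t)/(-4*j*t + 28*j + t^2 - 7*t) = (-7*j*t + 35*j + t^2 - 5*t)/(-4*j + t)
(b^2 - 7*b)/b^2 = (b - 7)/b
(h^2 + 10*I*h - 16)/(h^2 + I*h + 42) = (h^2 + 10*I*h - 16)/(h^2 + I*h + 42)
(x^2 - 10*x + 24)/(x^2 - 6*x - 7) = (-x^2 + 10*x - 24)/(-x^2 + 6*x + 7)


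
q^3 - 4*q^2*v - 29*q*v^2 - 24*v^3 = (q - 8*v)*(q + v)*(q + 3*v)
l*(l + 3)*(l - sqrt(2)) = l^3 - sqrt(2)*l^2 + 3*l^2 - 3*sqrt(2)*l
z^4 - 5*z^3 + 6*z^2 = z^2*(z - 3)*(z - 2)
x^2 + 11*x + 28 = (x + 4)*(x + 7)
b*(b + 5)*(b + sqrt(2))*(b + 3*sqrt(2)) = b^4 + 5*b^3 + 4*sqrt(2)*b^3 + 6*b^2 + 20*sqrt(2)*b^2 + 30*b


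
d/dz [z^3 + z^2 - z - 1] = 3*z^2 + 2*z - 1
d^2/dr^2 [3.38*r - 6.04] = 0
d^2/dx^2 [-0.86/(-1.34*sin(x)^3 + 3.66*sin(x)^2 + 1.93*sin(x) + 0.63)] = (-0.566940257848307*sin(x)^6 + 1.72056496162919*sin(x)^5 - 0.0459960998530304*sin(x)^4 + 1.07464225060769*sin(x)^2 - 1.04137699484391*sin(x) + 0.0177168830577596*sin(3*x)^2 + 0.712315525430665*sin(3*x) - 0.048390889545821*sin(5*x) + 0.0497849632380717)/(0.366120218579235*sin(x)^3 - 1.0*sin(x)^2 - 0.527322404371585*sin(x) - 0.172131147540984)^3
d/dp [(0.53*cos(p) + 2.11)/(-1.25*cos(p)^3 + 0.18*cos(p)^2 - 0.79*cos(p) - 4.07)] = (-1.325*cos(p)^3 - 7.8171*cos(p)^2 + 0.7596*cos(p) + 0.4902)*sin(p)/(1.5625*cos(p)^6 - 0.45*cos(p)^5 + 2.0074*cos(p)^4 + 9.8906*cos(p)^3 - 0.8411*cos(p)^2 + 6.4306*cos(p) + 16.5649)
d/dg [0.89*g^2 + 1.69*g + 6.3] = 1.78*g + 1.69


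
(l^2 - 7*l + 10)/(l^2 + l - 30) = (l - 2)/(l + 6)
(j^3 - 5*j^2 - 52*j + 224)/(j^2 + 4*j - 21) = (j^2 - 12*j + 32)/(j - 3)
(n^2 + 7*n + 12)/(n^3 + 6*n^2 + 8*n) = (n + 3)/(n*(n + 2))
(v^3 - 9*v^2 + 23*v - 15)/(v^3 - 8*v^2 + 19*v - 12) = (v - 5)/(v - 4)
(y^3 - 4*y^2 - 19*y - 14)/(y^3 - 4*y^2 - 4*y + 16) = (y^2 - 6*y - 7)/(y^2 - 6*y + 8)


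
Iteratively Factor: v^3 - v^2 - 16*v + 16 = (v - 4)*(v^2 + 3*v - 4) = (v - 4)*(v - 1)*(v + 4)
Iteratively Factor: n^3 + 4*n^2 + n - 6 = (n + 3)*(n^2 + n - 2) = (n - 1)*(n + 3)*(n + 2)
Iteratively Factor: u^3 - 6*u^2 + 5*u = (u)*(u^2 - 6*u + 5) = u*(u - 5)*(u - 1)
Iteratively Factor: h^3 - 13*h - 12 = (h - 4)*(h^2 + 4*h + 3) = (h - 4)*(h + 3)*(h + 1)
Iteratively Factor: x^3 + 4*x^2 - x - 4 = (x + 4)*(x^2 - 1) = (x - 1)*(x + 4)*(x + 1)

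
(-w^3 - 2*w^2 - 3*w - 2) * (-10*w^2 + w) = 10*w^5 + 19*w^4 + 28*w^3 + 17*w^2 - 2*w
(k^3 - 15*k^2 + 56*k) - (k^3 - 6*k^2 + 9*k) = -9*k^2 + 47*k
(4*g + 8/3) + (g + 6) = 5*g + 26/3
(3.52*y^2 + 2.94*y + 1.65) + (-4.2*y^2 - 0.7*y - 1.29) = -0.68*y^2 + 2.24*y + 0.36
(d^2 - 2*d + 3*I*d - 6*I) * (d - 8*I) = d^3 - 2*d^2 - 5*I*d^2 + 24*d + 10*I*d - 48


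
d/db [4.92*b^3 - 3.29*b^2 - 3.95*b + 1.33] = 14.76*b^2 - 6.58*b - 3.95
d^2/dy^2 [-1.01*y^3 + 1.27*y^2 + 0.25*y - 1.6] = 2.54 - 6.06*y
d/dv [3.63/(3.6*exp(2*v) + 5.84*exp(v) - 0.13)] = (-26.136*exp(v) - 21.1992)*exp(v)/(3.6*exp(2*v) + 5.84*exp(v) - 0.13)^2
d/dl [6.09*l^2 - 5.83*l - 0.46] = 12.18*l - 5.83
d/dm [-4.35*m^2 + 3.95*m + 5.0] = 3.95 - 8.7*m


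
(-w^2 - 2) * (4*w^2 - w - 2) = -4*w^4 + w^3 - 6*w^2 + 2*w + 4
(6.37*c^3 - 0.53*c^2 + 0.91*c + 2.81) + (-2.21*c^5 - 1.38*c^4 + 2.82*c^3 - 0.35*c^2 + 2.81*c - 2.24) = -2.21*c^5 - 1.38*c^4 + 9.19*c^3 - 0.88*c^2 + 3.72*c + 0.57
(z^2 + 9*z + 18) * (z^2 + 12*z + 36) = z^4 + 21*z^3 + 162*z^2 + 540*z + 648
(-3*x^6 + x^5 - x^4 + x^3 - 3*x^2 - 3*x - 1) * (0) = 0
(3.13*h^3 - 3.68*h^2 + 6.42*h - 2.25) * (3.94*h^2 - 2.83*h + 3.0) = 12.3322*h^5 - 23.3571*h^4 + 45.0992*h^3 - 38.0736*h^2 + 25.6275*h - 6.75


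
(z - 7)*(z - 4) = z^2 - 11*z + 28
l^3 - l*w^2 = l*(l - w)*(l + w)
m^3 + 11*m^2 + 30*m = m*(m + 5)*(m + 6)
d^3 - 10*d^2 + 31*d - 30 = (d - 5)*(d - 3)*(d - 2)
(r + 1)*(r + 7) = r^2 + 8*r + 7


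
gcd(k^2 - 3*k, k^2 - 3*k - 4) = 1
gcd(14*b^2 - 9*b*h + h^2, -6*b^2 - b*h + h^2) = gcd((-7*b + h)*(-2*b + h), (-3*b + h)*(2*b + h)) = 1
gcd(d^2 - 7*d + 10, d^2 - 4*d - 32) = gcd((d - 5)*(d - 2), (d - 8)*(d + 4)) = 1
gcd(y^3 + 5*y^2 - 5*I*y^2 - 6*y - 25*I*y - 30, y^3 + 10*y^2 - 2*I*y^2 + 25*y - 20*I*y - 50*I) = y^2 + y*(5 - 2*I) - 10*I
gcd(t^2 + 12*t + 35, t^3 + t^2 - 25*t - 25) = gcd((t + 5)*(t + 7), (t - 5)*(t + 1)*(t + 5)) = t + 5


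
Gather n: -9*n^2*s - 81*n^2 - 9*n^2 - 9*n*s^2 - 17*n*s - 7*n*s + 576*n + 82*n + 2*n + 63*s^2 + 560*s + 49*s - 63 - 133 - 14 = n^2*(-9*s - 90) + n*(-9*s^2 - 24*s + 660) + 63*s^2 + 609*s - 210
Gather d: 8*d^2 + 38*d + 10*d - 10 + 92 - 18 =8*d^2 + 48*d + 64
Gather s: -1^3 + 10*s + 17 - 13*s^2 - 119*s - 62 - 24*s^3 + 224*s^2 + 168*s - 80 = -24*s^3 + 211*s^2 + 59*s - 126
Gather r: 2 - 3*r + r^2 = r^2 - 3*r + 2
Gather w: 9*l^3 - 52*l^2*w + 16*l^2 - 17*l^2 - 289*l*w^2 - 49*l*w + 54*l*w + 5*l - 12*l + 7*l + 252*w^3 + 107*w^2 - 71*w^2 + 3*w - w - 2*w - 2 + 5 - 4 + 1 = 9*l^3 - l^2 + 252*w^3 + w^2*(36 - 289*l) + w*(-52*l^2 + 5*l)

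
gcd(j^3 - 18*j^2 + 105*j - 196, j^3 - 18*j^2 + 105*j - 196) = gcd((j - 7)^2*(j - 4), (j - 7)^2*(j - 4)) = j^3 - 18*j^2 + 105*j - 196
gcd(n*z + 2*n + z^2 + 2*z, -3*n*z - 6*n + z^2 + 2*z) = z + 2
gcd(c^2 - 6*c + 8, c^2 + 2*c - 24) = c - 4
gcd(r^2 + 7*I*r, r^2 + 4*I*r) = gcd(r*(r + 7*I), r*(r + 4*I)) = r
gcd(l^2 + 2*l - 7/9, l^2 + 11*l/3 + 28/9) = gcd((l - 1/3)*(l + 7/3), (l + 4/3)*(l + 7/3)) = l + 7/3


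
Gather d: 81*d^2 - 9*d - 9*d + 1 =81*d^2 - 18*d + 1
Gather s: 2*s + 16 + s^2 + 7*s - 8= s^2 + 9*s + 8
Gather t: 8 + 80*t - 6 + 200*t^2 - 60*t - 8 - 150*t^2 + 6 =50*t^2 + 20*t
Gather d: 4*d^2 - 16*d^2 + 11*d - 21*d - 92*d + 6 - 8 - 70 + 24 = -12*d^2 - 102*d - 48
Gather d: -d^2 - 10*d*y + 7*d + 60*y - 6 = -d^2 + d*(7 - 10*y) + 60*y - 6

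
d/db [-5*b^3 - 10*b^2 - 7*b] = -15*b^2 - 20*b - 7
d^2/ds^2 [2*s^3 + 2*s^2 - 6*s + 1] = 12*s + 4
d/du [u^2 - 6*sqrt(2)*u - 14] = 2*u - 6*sqrt(2)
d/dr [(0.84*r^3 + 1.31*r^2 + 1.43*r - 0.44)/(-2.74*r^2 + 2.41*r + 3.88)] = (-2.3016*r^4 + 4.0488*r^3 + 16.8529*r^2 + 7.7544*r + 6.6088)/(7.5076*r^4 - 13.2068*r^3 - 15.4543*r^2 + 18.7016*r + 15.0544)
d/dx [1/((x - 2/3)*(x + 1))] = 3*(-6*x - 1)/(9*x^4 + 6*x^3 - 11*x^2 - 4*x + 4)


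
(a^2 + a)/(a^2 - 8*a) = (a + 1)/(a - 8)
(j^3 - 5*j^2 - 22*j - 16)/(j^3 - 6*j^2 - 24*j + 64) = (j^2 + 3*j + 2)/(j^2 + 2*j - 8)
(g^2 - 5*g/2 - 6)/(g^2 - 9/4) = 2*(g - 4)/(2*g - 3)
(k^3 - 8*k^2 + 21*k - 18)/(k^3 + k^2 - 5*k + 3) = (k^3 - 8*k^2 + 21*k - 18)/(k^3 + k^2 - 5*k + 3)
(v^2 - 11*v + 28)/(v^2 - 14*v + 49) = (v - 4)/(v - 7)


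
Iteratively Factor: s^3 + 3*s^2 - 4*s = (s + 4)*(s^2 - s) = (s - 1)*(s + 4)*(s)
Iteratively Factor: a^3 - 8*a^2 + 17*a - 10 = (a - 2)*(a^2 - 6*a + 5) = (a - 5)*(a - 2)*(a - 1)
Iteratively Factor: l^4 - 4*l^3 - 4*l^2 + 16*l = (l - 4)*(l^3 - 4*l) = l*(l - 4)*(l^2 - 4) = l*(l - 4)*(l + 2)*(l - 2)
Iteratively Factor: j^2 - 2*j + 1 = (j - 1)*(j - 1)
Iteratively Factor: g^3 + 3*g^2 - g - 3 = (g - 1)*(g^2 + 4*g + 3) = (g - 1)*(g + 1)*(g + 3)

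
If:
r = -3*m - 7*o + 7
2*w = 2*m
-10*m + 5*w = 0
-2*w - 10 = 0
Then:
No Solution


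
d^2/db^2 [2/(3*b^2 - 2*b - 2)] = 4*(9*b^2 - 6*b - 4*(3*b - 1)^2 - 6)/(-3*b^2 + 2*b + 2)^3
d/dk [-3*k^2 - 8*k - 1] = -6*k - 8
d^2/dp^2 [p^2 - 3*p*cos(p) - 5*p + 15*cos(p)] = 3*p*cos(p) + 6*sin(p) - 15*cos(p) + 2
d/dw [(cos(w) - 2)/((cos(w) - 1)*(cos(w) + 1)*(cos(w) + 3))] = (-21*cos(w) - 3*cos(2*w) + cos(3*w) + 7)/(2*(cos(w) + 3)^2*sin(w)^3)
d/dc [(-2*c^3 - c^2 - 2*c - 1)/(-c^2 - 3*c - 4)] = (2*c^4 + 12*c^3 + 25*c^2 + 6*c + 5)/(c^4 + 6*c^3 + 17*c^2 + 24*c + 16)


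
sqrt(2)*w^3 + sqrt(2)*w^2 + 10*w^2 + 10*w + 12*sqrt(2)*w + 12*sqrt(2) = (w + 2*sqrt(2))*(w + 3*sqrt(2))*(sqrt(2)*w + sqrt(2))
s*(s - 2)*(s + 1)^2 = s^4 - 3*s^2 - 2*s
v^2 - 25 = (v - 5)*(v + 5)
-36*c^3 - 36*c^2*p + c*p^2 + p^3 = (-6*c + p)*(c + p)*(6*c + p)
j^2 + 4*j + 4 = (j + 2)^2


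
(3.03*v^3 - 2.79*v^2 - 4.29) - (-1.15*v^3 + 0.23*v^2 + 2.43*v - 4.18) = 4.18*v^3 - 3.02*v^2 - 2.43*v - 0.11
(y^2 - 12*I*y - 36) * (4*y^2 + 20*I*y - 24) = 4*y^4 - 28*I*y^3 + 72*y^2 - 432*I*y + 864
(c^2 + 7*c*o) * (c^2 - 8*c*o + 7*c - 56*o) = c^4 - c^3*o + 7*c^3 - 56*c^2*o^2 - 7*c^2*o - 392*c*o^2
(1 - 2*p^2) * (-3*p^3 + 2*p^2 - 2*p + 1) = 6*p^5 - 4*p^4 + p^3 - 2*p + 1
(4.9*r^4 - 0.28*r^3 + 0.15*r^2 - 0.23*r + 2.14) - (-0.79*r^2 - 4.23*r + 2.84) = 4.9*r^4 - 0.28*r^3 + 0.94*r^2 + 4.0*r - 0.7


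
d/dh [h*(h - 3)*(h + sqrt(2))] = h*(h - 3) + h*(h + sqrt(2)) + (h - 3)*(h + sqrt(2))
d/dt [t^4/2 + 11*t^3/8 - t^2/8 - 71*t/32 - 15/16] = 2*t^3 + 33*t^2/8 - t/4 - 71/32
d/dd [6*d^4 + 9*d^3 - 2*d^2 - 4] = d*(24*d^2 + 27*d - 4)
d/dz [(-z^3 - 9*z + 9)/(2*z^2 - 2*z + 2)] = z*(-z^3 + 2*z^2 + 6*z - 18)/(2*(z^4 - 2*z^3 + 3*z^2 - 2*z + 1))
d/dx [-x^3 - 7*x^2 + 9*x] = -3*x^2 - 14*x + 9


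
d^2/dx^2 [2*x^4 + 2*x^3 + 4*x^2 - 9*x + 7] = 24*x^2 + 12*x + 8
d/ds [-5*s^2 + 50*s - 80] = 50 - 10*s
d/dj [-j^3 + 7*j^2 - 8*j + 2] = -3*j^2 + 14*j - 8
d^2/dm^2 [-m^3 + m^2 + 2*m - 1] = 2 - 6*m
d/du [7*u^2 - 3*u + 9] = 14*u - 3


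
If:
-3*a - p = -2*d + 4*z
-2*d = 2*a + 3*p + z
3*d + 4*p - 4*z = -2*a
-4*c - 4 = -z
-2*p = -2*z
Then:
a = 0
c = -1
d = 0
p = 0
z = 0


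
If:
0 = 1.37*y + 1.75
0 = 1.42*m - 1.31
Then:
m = 0.92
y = -1.28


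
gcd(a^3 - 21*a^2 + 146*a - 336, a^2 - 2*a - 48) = a - 8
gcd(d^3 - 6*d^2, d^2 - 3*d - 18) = d - 6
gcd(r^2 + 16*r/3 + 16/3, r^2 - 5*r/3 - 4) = r + 4/3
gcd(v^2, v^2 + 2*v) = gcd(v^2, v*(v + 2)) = v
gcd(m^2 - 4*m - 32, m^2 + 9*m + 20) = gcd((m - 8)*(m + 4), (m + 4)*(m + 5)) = m + 4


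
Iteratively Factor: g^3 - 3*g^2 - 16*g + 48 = (g - 4)*(g^2 + g - 12) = (g - 4)*(g + 4)*(g - 3)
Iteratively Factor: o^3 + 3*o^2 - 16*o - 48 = (o - 4)*(o^2 + 7*o + 12) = (o - 4)*(o + 3)*(o + 4)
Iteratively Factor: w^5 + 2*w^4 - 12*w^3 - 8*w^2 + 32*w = (w)*(w^4 + 2*w^3 - 12*w^2 - 8*w + 32) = w*(w - 2)*(w^3 + 4*w^2 - 4*w - 16) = w*(w - 2)^2*(w^2 + 6*w + 8) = w*(w - 2)^2*(w + 2)*(w + 4)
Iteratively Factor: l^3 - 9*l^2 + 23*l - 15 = (l - 3)*(l^2 - 6*l + 5) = (l - 5)*(l - 3)*(l - 1)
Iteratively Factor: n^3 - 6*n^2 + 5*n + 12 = (n + 1)*(n^2 - 7*n + 12) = (n - 4)*(n + 1)*(n - 3)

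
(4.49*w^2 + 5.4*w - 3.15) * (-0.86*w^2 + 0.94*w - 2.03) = -3.8614*w^4 - 0.4234*w^3 - 1.3297*w^2 - 13.923*w + 6.3945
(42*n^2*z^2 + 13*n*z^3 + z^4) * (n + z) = 42*n^3*z^2 + 55*n^2*z^3 + 14*n*z^4 + z^5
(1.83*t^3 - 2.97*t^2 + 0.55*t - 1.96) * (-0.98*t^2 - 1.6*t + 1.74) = -1.7934*t^5 - 0.0174000000000003*t^4 + 7.3972*t^3 - 4.127*t^2 + 4.093*t - 3.4104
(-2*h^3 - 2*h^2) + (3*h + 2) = -2*h^3 - 2*h^2 + 3*h + 2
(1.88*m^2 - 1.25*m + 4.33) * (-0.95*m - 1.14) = -1.786*m^3 - 0.9557*m^2 - 2.6885*m - 4.9362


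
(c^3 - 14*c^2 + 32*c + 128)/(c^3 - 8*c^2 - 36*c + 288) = (c^2 - 6*c - 16)/(c^2 - 36)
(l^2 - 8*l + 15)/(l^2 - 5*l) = (l - 3)/l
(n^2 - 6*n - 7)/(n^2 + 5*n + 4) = (n - 7)/(n + 4)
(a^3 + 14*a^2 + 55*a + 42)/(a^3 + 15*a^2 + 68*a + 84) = (a + 1)/(a + 2)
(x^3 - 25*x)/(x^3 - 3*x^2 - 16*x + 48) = x*(x^2 - 25)/(x^3 - 3*x^2 - 16*x + 48)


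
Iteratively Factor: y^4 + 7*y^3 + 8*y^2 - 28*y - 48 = (y + 2)*(y^3 + 5*y^2 - 2*y - 24) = (y + 2)*(y + 3)*(y^2 + 2*y - 8) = (y + 2)*(y + 3)*(y + 4)*(y - 2)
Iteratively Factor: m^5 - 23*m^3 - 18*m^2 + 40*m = (m - 1)*(m^4 + m^3 - 22*m^2 - 40*m) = (m - 1)*(m + 2)*(m^3 - m^2 - 20*m) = m*(m - 1)*(m + 2)*(m^2 - m - 20) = m*(m - 1)*(m + 2)*(m + 4)*(m - 5)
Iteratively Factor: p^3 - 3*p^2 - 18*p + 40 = (p - 5)*(p^2 + 2*p - 8) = (p - 5)*(p - 2)*(p + 4)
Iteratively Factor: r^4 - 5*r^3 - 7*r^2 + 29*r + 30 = (r - 3)*(r^3 - 2*r^2 - 13*r - 10) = (r - 3)*(r + 2)*(r^2 - 4*r - 5) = (r - 3)*(r + 1)*(r + 2)*(r - 5)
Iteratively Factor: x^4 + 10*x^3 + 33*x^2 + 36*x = (x)*(x^3 + 10*x^2 + 33*x + 36) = x*(x + 4)*(x^2 + 6*x + 9) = x*(x + 3)*(x + 4)*(x + 3)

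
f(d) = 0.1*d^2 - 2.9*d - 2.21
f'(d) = 0.2*d - 2.9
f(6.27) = -16.46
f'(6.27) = -1.65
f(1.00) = -5.01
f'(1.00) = -2.70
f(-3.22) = 8.16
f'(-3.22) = -3.54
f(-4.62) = 13.32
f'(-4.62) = -3.82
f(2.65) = -9.19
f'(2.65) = -2.37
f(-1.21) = 1.45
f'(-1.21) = -3.14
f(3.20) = -10.47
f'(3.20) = -2.26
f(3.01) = -10.03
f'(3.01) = -2.30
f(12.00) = -22.61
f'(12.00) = -0.50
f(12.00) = -22.61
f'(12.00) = -0.50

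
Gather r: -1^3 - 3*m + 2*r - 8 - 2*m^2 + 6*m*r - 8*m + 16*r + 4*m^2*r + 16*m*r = -2*m^2 - 11*m + r*(4*m^2 + 22*m + 18) - 9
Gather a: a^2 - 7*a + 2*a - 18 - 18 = a^2 - 5*a - 36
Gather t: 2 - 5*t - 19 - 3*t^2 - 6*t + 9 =-3*t^2 - 11*t - 8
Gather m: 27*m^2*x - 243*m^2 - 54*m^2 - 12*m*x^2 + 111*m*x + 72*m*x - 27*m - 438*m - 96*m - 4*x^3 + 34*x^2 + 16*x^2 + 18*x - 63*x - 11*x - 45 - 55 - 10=m^2*(27*x - 297) + m*(-12*x^2 + 183*x - 561) - 4*x^3 + 50*x^2 - 56*x - 110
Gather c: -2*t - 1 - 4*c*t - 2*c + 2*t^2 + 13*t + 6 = c*(-4*t - 2) + 2*t^2 + 11*t + 5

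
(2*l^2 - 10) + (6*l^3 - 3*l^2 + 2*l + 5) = 6*l^3 - l^2 + 2*l - 5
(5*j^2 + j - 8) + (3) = 5*j^2 + j - 5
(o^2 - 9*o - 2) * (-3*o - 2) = -3*o^3 + 25*o^2 + 24*o + 4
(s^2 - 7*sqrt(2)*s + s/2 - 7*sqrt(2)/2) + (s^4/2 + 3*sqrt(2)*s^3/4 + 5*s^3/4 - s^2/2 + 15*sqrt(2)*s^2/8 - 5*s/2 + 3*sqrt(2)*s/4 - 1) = s^4/2 + 3*sqrt(2)*s^3/4 + 5*s^3/4 + s^2/2 + 15*sqrt(2)*s^2/8 - 25*sqrt(2)*s/4 - 2*s - 7*sqrt(2)/2 - 1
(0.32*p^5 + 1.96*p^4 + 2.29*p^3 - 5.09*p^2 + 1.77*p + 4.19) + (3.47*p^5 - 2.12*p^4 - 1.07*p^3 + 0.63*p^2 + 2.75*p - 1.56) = 3.79*p^5 - 0.16*p^4 + 1.22*p^3 - 4.46*p^2 + 4.52*p + 2.63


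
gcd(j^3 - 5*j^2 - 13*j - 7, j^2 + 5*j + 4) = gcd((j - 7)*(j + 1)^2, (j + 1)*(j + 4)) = j + 1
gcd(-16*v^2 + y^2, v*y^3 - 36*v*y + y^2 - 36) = 1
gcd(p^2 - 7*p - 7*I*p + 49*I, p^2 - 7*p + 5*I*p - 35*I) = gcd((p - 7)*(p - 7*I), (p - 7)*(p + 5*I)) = p - 7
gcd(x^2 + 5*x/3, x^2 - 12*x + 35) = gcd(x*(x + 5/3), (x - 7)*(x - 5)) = 1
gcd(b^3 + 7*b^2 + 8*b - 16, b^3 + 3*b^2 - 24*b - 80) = b^2 + 8*b + 16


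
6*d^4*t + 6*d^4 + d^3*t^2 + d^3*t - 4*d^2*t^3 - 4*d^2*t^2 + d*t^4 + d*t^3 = (-3*d + t)*(-2*d + t)*(d + t)*(d*t + d)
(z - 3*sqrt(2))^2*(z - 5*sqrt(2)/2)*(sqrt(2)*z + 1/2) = sqrt(2)*z^4 - 33*z^3/2 + 175*sqrt(2)*z^2/4 - 66*z - 45*sqrt(2)/2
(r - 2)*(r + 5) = r^2 + 3*r - 10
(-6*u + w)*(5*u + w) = -30*u^2 - u*w + w^2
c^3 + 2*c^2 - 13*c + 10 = (c - 2)*(c - 1)*(c + 5)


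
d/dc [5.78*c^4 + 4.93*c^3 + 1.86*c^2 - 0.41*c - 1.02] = 23.12*c^3 + 14.79*c^2 + 3.72*c - 0.41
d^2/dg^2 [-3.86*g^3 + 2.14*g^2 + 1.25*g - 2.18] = 4.28 - 23.16*g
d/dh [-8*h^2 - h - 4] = -16*h - 1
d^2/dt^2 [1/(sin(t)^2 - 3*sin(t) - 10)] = (-4*sin(t)^4 + 9*sin(t)^3 - 43*sin(t)^2 + 12*sin(t) + 38)/((sin(t) - 5)^3*(sin(t) + 2)^3)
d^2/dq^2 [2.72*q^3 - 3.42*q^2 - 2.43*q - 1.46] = 16.32*q - 6.84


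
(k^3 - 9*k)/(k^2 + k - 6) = k*(k - 3)/(k - 2)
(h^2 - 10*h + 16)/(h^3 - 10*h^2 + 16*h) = 1/h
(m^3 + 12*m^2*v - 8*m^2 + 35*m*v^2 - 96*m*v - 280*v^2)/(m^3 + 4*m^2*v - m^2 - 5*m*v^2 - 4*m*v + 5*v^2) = (-m^2 - 7*m*v + 8*m + 56*v)/(-m^2 + m*v + m - v)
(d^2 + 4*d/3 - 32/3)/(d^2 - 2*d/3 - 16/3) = (d + 4)/(d + 2)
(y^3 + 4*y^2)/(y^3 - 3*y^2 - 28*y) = y/(y - 7)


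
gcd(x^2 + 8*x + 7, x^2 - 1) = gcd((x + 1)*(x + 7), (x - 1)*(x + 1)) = x + 1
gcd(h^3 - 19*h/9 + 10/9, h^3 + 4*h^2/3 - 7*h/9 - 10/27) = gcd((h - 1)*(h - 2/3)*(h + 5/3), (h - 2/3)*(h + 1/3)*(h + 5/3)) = h^2 + h - 10/9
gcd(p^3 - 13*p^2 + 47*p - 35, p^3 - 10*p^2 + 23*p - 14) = p^2 - 8*p + 7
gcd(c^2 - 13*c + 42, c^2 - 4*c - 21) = c - 7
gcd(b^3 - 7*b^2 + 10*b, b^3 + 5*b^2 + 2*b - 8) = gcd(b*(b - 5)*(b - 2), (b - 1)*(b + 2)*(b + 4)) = 1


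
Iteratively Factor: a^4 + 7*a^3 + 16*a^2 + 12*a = (a + 3)*(a^3 + 4*a^2 + 4*a) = a*(a + 3)*(a^2 + 4*a + 4) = a*(a + 2)*(a + 3)*(a + 2)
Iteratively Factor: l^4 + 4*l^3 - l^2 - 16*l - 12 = (l + 2)*(l^3 + 2*l^2 - 5*l - 6) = (l - 2)*(l + 2)*(l^2 + 4*l + 3) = (l - 2)*(l + 2)*(l + 3)*(l + 1)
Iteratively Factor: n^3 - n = (n - 1)*(n^2 + n) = (n - 1)*(n + 1)*(n)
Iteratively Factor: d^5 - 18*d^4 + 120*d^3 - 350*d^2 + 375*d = (d)*(d^4 - 18*d^3 + 120*d^2 - 350*d + 375) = d*(d - 5)*(d^3 - 13*d^2 + 55*d - 75) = d*(d - 5)^2*(d^2 - 8*d + 15) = d*(d - 5)^2*(d - 3)*(d - 5)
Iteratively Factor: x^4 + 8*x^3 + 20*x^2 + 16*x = (x + 2)*(x^3 + 6*x^2 + 8*x) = (x + 2)*(x + 4)*(x^2 + 2*x) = (x + 2)^2*(x + 4)*(x)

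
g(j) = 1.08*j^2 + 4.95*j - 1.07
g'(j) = 2.16*j + 4.95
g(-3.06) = -6.10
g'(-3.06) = -1.66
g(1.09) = 5.61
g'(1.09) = 7.30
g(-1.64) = -6.28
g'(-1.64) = 1.41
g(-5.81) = 6.63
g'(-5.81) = -7.60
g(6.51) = 76.93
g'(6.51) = 19.01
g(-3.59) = -4.92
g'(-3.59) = -2.80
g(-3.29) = -5.67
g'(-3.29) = -2.16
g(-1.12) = -5.26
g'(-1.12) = 2.53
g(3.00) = 23.50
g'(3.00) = 11.43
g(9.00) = 130.96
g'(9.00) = 24.39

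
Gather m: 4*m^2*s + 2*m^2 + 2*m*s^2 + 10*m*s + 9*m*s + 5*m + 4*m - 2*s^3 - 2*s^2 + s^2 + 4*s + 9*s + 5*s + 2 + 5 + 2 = m^2*(4*s + 2) + m*(2*s^2 + 19*s + 9) - 2*s^3 - s^2 + 18*s + 9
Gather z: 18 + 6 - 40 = -16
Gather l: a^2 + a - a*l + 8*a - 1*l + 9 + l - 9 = a^2 - a*l + 9*a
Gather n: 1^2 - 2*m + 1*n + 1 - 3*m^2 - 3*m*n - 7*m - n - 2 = -3*m^2 - 3*m*n - 9*m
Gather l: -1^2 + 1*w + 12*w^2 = 12*w^2 + w - 1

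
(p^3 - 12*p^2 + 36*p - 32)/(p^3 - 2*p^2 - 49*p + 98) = (p^2 - 10*p + 16)/(p^2 - 49)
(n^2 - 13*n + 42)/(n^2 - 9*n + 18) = (n - 7)/(n - 3)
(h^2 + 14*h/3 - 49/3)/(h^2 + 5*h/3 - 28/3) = (h + 7)/(h + 4)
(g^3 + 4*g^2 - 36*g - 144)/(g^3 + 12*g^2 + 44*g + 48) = (g - 6)/(g + 2)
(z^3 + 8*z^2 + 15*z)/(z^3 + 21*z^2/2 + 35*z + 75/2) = 2*z/(2*z + 5)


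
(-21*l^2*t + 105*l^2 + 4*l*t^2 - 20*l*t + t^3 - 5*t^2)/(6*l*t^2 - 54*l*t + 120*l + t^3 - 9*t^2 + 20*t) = (-21*l^2 + 4*l*t + t^2)/(6*l*t - 24*l + t^2 - 4*t)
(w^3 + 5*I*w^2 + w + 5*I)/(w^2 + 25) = (w^2 + 1)/(w - 5*I)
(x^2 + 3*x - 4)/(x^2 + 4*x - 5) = (x + 4)/(x + 5)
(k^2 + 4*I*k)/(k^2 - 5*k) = (k + 4*I)/(k - 5)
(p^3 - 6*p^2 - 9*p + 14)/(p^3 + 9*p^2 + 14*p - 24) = (p^2 - 5*p - 14)/(p^2 + 10*p + 24)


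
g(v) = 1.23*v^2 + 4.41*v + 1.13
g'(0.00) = 4.41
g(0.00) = 1.13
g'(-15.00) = -32.49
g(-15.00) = 211.73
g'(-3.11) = -3.24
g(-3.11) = -0.69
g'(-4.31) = -6.19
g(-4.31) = 4.97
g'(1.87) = 9.01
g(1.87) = 13.68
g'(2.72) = 11.10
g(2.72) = 22.23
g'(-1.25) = 1.34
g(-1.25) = -2.46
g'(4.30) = 14.99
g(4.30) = 42.84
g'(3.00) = 11.79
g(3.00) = 25.43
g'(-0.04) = 4.31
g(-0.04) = 0.96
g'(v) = 2.46*v + 4.41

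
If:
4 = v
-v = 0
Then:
No Solution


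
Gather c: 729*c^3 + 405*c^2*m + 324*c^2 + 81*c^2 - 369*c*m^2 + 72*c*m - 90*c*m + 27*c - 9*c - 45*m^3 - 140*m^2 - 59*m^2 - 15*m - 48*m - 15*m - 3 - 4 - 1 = 729*c^3 + c^2*(405*m + 405) + c*(-369*m^2 - 18*m + 18) - 45*m^3 - 199*m^2 - 78*m - 8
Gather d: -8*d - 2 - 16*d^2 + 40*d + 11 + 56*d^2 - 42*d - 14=40*d^2 - 10*d - 5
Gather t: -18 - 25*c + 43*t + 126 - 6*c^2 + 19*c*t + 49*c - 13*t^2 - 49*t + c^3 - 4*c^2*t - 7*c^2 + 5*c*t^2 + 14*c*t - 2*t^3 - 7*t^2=c^3 - 13*c^2 + 24*c - 2*t^3 + t^2*(5*c - 20) + t*(-4*c^2 + 33*c - 6) + 108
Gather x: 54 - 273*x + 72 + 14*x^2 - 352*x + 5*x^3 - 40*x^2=5*x^3 - 26*x^2 - 625*x + 126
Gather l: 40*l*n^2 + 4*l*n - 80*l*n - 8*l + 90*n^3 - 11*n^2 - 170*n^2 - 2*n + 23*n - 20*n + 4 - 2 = l*(40*n^2 - 76*n - 8) + 90*n^3 - 181*n^2 + n + 2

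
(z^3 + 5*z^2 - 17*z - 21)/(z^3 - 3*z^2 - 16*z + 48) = (z^2 + 8*z + 7)/(z^2 - 16)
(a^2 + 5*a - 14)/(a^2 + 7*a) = (a - 2)/a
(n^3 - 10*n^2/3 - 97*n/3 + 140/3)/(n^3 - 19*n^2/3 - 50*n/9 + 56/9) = 3*(3*n^2 + 11*n - 20)/(9*n^2 + 6*n - 8)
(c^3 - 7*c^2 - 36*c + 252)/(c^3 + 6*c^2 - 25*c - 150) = (c^2 - 13*c + 42)/(c^2 - 25)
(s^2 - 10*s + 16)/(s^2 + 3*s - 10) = (s - 8)/(s + 5)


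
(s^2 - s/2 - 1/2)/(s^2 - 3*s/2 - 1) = (s - 1)/(s - 2)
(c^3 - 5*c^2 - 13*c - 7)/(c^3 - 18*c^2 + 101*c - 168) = (c^2 + 2*c + 1)/(c^2 - 11*c + 24)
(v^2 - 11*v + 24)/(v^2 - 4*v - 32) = (v - 3)/(v + 4)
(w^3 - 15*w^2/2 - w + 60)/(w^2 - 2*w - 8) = (w^2 - 7*w/2 - 15)/(w + 2)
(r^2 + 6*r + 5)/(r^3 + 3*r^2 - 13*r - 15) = 1/(r - 3)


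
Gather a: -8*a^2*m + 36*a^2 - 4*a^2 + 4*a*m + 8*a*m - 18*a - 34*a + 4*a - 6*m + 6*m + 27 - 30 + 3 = a^2*(32 - 8*m) + a*(12*m - 48)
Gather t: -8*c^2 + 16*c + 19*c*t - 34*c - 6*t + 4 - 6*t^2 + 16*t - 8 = -8*c^2 - 18*c - 6*t^2 + t*(19*c + 10) - 4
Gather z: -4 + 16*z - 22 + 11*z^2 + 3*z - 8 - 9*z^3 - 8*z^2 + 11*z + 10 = -9*z^3 + 3*z^2 + 30*z - 24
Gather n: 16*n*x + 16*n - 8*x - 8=n*(16*x + 16) - 8*x - 8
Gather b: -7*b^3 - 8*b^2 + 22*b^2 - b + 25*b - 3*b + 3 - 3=-7*b^3 + 14*b^2 + 21*b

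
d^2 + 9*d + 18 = (d + 3)*(d + 6)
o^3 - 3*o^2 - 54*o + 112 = (o - 8)*(o - 2)*(o + 7)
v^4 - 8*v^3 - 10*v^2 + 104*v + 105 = (v - 7)*(v - 5)*(v + 1)*(v + 3)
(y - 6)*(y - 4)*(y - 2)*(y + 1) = y^4 - 11*y^3 + 32*y^2 - 4*y - 48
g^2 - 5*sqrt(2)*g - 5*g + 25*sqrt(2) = (g - 5)*(g - 5*sqrt(2))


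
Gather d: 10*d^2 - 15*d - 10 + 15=10*d^2 - 15*d + 5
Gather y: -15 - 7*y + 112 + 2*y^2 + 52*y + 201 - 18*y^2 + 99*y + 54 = -16*y^2 + 144*y + 352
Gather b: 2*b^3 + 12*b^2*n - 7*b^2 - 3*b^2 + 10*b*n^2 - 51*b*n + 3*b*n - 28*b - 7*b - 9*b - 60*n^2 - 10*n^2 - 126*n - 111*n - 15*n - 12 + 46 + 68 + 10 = 2*b^3 + b^2*(12*n - 10) + b*(10*n^2 - 48*n - 44) - 70*n^2 - 252*n + 112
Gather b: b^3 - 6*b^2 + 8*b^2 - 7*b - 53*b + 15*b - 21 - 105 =b^3 + 2*b^2 - 45*b - 126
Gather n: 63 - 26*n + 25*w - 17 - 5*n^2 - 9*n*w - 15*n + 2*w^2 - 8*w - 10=-5*n^2 + n*(-9*w - 41) + 2*w^2 + 17*w + 36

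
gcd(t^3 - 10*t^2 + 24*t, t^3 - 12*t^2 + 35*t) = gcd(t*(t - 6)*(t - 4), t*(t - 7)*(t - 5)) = t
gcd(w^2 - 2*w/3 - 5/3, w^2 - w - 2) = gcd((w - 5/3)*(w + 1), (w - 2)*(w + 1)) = w + 1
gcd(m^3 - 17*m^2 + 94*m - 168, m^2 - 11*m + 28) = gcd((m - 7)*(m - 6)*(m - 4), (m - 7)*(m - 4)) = m^2 - 11*m + 28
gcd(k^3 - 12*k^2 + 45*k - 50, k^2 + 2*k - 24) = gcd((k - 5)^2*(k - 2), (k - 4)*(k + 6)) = 1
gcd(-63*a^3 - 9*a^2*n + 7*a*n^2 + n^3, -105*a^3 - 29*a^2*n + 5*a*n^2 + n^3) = 21*a^2 + 10*a*n + n^2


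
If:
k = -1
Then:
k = -1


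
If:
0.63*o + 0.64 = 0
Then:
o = -1.02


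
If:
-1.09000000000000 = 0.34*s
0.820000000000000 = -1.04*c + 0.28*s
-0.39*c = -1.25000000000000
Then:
No Solution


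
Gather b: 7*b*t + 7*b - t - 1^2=b*(7*t + 7) - t - 1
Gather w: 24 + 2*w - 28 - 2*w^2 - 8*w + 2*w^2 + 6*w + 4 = 0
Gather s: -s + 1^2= 1 - s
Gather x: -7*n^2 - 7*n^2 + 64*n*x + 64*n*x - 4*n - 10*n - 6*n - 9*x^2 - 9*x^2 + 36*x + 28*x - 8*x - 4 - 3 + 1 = -14*n^2 - 20*n - 18*x^2 + x*(128*n + 56) - 6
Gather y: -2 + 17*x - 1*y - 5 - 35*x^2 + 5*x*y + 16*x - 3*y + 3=-35*x^2 + 33*x + y*(5*x - 4) - 4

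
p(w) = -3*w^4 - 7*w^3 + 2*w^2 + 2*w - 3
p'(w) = -12*w^3 - 21*w^2 + 4*w + 2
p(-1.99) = 9.06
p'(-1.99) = 5.45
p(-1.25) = 3.97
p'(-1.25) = -12.38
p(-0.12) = -3.20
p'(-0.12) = 1.24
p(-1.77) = 9.10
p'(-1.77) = -4.33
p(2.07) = -107.46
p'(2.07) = -186.14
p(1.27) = -19.38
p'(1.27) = -51.37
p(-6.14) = -2583.33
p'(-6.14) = 1963.45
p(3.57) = -776.16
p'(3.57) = -797.35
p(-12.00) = -49851.00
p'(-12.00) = 17666.00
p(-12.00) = -49851.00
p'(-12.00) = 17666.00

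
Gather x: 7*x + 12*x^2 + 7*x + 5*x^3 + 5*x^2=5*x^3 + 17*x^2 + 14*x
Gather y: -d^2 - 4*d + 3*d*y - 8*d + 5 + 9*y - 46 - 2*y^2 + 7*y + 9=-d^2 - 12*d - 2*y^2 + y*(3*d + 16) - 32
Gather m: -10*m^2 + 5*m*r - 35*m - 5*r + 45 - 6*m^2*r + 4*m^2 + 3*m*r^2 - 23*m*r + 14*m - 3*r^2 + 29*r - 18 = m^2*(-6*r - 6) + m*(3*r^2 - 18*r - 21) - 3*r^2 + 24*r + 27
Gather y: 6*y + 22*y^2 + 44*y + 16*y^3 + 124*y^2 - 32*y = 16*y^3 + 146*y^2 + 18*y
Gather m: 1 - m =1 - m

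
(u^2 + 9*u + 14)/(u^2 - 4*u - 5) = (u^2 + 9*u + 14)/(u^2 - 4*u - 5)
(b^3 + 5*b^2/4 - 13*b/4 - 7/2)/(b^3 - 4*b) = (4*b^2 - 3*b - 7)/(4*b*(b - 2))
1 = 1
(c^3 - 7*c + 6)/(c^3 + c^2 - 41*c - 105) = (c^2 - 3*c + 2)/(c^2 - 2*c - 35)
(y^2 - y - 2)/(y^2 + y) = (y - 2)/y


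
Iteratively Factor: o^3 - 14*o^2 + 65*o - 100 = (o - 5)*(o^2 - 9*o + 20) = (o - 5)^2*(o - 4)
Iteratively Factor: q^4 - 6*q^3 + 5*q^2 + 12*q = (q - 4)*(q^3 - 2*q^2 - 3*q) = q*(q - 4)*(q^2 - 2*q - 3) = q*(q - 4)*(q + 1)*(q - 3)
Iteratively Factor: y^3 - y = (y - 1)*(y^2 + y) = (y - 1)*(y + 1)*(y)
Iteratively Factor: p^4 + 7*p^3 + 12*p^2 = (p + 3)*(p^3 + 4*p^2) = p*(p + 3)*(p^2 + 4*p) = p*(p + 3)*(p + 4)*(p)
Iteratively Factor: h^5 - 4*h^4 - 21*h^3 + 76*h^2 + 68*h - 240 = (h + 4)*(h^4 - 8*h^3 + 11*h^2 + 32*h - 60) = (h - 3)*(h + 4)*(h^3 - 5*h^2 - 4*h + 20) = (h - 5)*(h - 3)*(h + 4)*(h^2 - 4) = (h - 5)*(h - 3)*(h + 2)*(h + 4)*(h - 2)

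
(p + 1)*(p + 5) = p^2 + 6*p + 5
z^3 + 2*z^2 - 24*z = z*(z - 4)*(z + 6)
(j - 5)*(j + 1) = j^2 - 4*j - 5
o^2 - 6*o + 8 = (o - 4)*(o - 2)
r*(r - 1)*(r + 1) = r^3 - r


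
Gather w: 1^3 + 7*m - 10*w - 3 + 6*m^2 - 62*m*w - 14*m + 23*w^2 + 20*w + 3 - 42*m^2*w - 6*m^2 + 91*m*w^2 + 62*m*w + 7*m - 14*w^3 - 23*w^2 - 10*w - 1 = -42*m^2*w + 91*m*w^2 - 14*w^3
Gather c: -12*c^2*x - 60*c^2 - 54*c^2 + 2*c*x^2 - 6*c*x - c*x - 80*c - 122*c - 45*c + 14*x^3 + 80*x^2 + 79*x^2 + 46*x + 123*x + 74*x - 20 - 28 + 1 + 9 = c^2*(-12*x - 114) + c*(2*x^2 - 7*x - 247) + 14*x^3 + 159*x^2 + 243*x - 38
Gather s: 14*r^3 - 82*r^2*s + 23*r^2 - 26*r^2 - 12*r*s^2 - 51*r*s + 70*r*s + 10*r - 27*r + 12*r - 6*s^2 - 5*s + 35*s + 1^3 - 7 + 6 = 14*r^3 - 3*r^2 - 5*r + s^2*(-12*r - 6) + s*(-82*r^2 + 19*r + 30)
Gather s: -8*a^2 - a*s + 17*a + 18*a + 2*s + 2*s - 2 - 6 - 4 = -8*a^2 + 35*a + s*(4 - a) - 12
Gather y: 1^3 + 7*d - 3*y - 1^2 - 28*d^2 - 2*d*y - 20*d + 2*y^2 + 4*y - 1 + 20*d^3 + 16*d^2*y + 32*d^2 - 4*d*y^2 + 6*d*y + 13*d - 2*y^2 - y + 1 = 20*d^3 + 4*d^2 - 4*d*y^2 + y*(16*d^2 + 4*d)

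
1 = 1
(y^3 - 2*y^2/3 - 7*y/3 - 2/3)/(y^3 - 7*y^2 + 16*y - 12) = (3*y^2 + 4*y + 1)/(3*(y^2 - 5*y + 6))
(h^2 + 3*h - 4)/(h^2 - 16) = (h - 1)/(h - 4)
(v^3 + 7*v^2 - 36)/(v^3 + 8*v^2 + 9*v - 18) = (v - 2)/(v - 1)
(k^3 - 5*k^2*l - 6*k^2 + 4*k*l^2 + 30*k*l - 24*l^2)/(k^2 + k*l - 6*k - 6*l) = (k^2 - 5*k*l + 4*l^2)/(k + l)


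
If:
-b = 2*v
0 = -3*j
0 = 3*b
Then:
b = 0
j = 0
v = 0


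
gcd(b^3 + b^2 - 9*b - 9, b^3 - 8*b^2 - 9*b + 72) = b^2 - 9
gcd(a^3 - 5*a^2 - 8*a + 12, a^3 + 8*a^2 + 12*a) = a + 2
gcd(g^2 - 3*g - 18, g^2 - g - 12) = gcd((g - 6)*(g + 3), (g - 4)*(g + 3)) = g + 3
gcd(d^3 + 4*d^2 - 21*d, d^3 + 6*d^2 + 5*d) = d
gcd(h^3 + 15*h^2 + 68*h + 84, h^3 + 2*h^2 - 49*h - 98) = h^2 + 9*h + 14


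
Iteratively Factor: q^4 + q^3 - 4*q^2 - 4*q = (q + 1)*(q^3 - 4*q) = (q + 1)*(q + 2)*(q^2 - 2*q) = q*(q + 1)*(q + 2)*(q - 2)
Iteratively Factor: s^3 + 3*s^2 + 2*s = (s + 1)*(s^2 + 2*s) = s*(s + 1)*(s + 2)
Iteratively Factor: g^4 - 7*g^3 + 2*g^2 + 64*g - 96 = (g - 2)*(g^3 - 5*g^2 - 8*g + 48) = (g - 4)*(g - 2)*(g^2 - g - 12) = (g - 4)^2*(g - 2)*(g + 3)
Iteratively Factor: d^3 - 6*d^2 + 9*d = (d - 3)*(d^2 - 3*d) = d*(d - 3)*(d - 3)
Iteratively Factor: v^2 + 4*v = (v)*(v + 4)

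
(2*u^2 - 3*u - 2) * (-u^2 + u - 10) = -2*u^4 + 5*u^3 - 21*u^2 + 28*u + 20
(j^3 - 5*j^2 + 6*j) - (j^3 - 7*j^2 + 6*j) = 2*j^2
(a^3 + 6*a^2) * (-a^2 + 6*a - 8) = -a^5 + 28*a^3 - 48*a^2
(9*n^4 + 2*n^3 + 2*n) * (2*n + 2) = 18*n^5 + 22*n^4 + 4*n^3 + 4*n^2 + 4*n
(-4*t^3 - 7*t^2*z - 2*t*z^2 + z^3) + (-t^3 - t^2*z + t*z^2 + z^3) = -5*t^3 - 8*t^2*z - t*z^2 + 2*z^3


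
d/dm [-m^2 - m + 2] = -2*m - 1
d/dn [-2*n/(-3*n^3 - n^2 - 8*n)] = -(12*n + 2)/(3*n^2 + n + 8)^2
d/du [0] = 0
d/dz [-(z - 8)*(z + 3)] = 5 - 2*z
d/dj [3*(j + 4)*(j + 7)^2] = 9*(j + 5)*(j + 7)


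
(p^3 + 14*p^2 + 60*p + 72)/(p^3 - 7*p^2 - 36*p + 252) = (p^2 + 8*p + 12)/(p^2 - 13*p + 42)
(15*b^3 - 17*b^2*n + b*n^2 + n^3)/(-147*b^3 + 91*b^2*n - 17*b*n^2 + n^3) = (-5*b^2 + 4*b*n + n^2)/(49*b^2 - 14*b*n + n^2)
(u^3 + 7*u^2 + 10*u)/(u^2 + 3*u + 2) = u*(u + 5)/(u + 1)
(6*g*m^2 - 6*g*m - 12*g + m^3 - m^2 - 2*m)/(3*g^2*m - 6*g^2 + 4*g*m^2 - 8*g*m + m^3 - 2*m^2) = (6*g*m + 6*g + m^2 + m)/(3*g^2 + 4*g*m + m^2)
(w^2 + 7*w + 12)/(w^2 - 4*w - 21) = (w + 4)/(w - 7)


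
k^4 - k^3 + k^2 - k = k*(k - 1)*(k - I)*(k + I)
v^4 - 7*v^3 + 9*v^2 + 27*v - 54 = (v - 3)^3*(v + 2)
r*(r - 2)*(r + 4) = r^3 + 2*r^2 - 8*r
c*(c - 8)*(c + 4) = c^3 - 4*c^2 - 32*c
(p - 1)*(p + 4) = p^2 + 3*p - 4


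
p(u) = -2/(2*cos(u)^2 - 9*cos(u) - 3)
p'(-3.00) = -0.06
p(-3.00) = -0.25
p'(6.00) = -0.03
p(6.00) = 0.20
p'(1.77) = 14.75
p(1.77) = 1.75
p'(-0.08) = -0.01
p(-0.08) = 0.20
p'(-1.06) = -0.26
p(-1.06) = 0.29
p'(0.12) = 0.01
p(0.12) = 0.20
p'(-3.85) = 0.63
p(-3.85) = -0.40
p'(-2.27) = -1.35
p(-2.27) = -0.55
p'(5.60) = -0.10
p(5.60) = 0.23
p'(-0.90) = -0.17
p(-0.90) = 0.26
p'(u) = -2*(4*sin(u)*cos(u) - 9*sin(u))/(2*cos(u)^2 - 9*cos(u) - 3)^2 = 2*(9 - 4*cos(u))*sin(u)/(9*cos(u) - cos(2*u) + 2)^2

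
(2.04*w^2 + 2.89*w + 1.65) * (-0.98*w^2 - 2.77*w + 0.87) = -1.9992*w^4 - 8.483*w^3 - 7.8475*w^2 - 2.0562*w + 1.4355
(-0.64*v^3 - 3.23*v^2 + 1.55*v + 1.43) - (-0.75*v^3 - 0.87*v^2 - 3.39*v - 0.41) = 0.11*v^3 - 2.36*v^2 + 4.94*v + 1.84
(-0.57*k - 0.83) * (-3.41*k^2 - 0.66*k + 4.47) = 1.9437*k^3 + 3.2065*k^2 - 2.0001*k - 3.7101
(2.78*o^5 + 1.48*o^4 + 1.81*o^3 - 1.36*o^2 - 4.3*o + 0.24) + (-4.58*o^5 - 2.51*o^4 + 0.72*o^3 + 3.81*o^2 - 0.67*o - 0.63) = -1.8*o^5 - 1.03*o^4 + 2.53*o^3 + 2.45*o^2 - 4.97*o - 0.39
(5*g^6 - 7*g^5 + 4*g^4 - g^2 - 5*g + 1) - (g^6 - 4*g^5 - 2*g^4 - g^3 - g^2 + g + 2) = 4*g^6 - 3*g^5 + 6*g^4 + g^3 - 6*g - 1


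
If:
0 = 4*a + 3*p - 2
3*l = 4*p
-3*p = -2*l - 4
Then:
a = -17/2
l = 16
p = 12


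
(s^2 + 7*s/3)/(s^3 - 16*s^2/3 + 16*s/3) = (3*s + 7)/(3*s^2 - 16*s + 16)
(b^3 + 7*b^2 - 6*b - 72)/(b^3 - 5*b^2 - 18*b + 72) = (b + 6)/(b - 6)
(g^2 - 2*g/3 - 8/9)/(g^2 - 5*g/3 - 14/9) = (3*g - 4)/(3*g - 7)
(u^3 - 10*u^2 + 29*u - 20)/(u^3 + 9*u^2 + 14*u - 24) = (u^2 - 9*u + 20)/(u^2 + 10*u + 24)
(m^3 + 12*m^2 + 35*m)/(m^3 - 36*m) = (m^2 + 12*m + 35)/(m^2 - 36)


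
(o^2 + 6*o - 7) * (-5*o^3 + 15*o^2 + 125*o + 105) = -5*o^5 - 15*o^4 + 250*o^3 + 750*o^2 - 245*o - 735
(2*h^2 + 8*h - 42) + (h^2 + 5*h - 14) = 3*h^2 + 13*h - 56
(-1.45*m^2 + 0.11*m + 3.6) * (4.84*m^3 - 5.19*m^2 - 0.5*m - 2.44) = -7.018*m^5 + 8.0579*m^4 + 17.5781*m^3 - 15.201*m^2 - 2.0684*m - 8.784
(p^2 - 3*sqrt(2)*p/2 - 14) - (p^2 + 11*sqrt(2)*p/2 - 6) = -7*sqrt(2)*p - 8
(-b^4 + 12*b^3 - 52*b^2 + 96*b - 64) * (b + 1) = -b^5 + 11*b^4 - 40*b^3 + 44*b^2 + 32*b - 64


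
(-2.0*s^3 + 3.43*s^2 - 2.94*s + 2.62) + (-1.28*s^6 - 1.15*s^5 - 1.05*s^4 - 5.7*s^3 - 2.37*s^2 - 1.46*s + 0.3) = -1.28*s^6 - 1.15*s^5 - 1.05*s^4 - 7.7*s^3 + 1.06*s^2 - 4.4*s + 2.92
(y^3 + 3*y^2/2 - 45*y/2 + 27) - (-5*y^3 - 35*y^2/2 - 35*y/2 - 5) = 6*y^3 + 19*y^2 - 5*y + 32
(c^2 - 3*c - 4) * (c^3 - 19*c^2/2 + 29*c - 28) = c^5 - 25*c^4/2 + 107*c^3/2 - 77*c^2 - 32*c + 112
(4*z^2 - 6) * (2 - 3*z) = -12*z^3 + 8*z^2 + 18*z - 12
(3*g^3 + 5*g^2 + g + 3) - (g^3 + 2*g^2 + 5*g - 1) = 2*g^3 + 3*g^2 - 4*g + 4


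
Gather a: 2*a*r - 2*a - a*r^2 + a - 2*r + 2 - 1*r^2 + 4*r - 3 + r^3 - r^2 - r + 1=a*(-r^2 + 2*r - 1) + r^3 - 2*r^2 + r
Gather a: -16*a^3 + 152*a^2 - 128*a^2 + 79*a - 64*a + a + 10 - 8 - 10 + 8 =-16*a^3 + 24*a^2 + 16*a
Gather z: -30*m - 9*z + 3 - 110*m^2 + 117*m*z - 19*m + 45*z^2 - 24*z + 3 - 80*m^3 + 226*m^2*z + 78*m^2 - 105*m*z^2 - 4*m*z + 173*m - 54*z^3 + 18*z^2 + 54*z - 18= -80*m^3 - 32*m^2 + 124*m - 54*z^3 + z^2*(63 - 105*m) + z*(226*m^2 + 113*m + 21) - 12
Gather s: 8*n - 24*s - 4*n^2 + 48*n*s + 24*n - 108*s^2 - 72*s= -4*n^2 + 32*n - 108*s^2 + s*(48*n - 96)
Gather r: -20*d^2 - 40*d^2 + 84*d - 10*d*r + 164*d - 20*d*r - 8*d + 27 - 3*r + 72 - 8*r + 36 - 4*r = -60*d^2 + 240*d + r*(-30*d - 15) + 135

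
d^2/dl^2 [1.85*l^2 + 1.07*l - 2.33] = 3.70000000000000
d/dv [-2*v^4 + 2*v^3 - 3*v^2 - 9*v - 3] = -8*v^3 + 6*v^2 - 6*v - 9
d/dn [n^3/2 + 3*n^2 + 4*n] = 3*n^2/2 + 6*n + 4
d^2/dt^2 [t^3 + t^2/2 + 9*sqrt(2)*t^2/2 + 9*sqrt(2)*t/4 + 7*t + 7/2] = 6*t + 1 + 9*sqrt(2)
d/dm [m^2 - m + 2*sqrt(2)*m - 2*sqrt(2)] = 2*m - 1 + 2*sqrt(2)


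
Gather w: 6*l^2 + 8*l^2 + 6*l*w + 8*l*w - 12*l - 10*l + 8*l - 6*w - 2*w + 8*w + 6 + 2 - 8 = 14*l^2 + 14*l*w - 14*l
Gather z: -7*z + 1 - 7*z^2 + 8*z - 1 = -7*z^2 + z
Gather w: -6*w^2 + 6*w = -6*w^2 + 6*w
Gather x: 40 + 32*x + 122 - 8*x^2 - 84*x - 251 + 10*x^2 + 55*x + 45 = 2*x^2 + 3*x - 44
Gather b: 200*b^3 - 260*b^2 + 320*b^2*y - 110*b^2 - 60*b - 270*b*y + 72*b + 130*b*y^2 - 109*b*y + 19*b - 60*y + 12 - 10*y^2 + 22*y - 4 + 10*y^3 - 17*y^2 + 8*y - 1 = 200*b^3 + b^2*(320*y - 370) + b*(130*y^2 - 379*y + 31) + 10*y^3 - 27*y^2 - 30*y + 7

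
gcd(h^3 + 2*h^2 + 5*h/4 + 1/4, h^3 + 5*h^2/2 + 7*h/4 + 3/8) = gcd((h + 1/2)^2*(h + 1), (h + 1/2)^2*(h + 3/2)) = h^2 + h + 1/4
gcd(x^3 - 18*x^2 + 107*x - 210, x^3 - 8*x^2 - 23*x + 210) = x^2 - 13*x + 42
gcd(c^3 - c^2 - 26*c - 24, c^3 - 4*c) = 1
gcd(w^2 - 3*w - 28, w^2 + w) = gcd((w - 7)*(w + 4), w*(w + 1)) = 1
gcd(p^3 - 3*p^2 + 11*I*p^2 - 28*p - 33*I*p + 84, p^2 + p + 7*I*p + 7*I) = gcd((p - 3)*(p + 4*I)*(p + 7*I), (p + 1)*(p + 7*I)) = p + 7*I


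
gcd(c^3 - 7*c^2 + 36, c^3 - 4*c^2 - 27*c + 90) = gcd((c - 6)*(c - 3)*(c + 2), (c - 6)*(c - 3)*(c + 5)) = c^2 - 9*c + 18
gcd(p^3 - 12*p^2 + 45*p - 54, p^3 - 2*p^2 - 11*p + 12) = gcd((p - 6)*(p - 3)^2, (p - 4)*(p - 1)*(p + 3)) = 1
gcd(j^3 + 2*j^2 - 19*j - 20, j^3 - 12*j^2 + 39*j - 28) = j - 4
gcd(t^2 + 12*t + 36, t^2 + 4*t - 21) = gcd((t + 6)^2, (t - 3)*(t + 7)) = 1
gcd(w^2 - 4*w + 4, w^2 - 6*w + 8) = w - 2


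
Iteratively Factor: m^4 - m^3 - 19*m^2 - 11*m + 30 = (m - 5)*(m^3 + 4*m^2 + m - 6) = (m - 5)*(m + 3)*(m^2 + m - 2) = (m - 5)*(m + 2)*(m + 3)*(m - 1)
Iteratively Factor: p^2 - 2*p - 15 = (p - 5)*(p + 3)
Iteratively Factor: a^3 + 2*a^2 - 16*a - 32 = (a + 2)*(a^2 - 16) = (a + 2)*(a + 4)*(a - 4)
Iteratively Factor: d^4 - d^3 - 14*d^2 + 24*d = (d - 2)*(d^3 + d^2 - 12*d) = (d - 2)*(d + 4)*(d^2 - 3*d) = (d - 3)*(d - 2)*(d + 4)*(d)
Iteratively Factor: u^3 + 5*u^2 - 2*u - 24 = (u + 3)*(u^2 + 2*u - 8) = (u - 2)*(u + 3)*(u + 4)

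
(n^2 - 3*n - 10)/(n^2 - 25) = (n + 2)/(n + 5)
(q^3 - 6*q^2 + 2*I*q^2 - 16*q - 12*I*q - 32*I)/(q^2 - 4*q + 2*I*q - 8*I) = (q^2 - 6*q - 16)/(q - 4)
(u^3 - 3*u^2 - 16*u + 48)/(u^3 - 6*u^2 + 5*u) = (u^3 - 3*u^2 - 16*u + 48)/(u*(u^2 - 6*u + 5))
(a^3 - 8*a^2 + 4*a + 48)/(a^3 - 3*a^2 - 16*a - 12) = (a - 4)/(a + 1)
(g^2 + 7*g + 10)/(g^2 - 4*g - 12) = (g + 5)/(g - 6)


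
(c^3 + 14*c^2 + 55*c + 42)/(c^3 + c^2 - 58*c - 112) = (c^2 + 7*c + 6)/(c^2 - 6*c - 16)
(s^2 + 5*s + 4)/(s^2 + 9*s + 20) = (s + 1)/(s + 5)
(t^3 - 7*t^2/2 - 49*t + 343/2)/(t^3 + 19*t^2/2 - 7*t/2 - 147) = (t - 7)/(t + 6)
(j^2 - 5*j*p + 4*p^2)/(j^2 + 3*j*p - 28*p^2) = (j - p)/(j + 7*p)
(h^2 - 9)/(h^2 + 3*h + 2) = (h^2 - 9)/(h^2 + 3*h + 2)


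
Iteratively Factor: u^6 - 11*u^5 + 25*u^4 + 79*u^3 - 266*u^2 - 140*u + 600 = (u - 5)*(u^5 - 6*u^4 - 5*u^3 + 54*u^2 + 4*u - 120) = (u - 5)*(u - 2)*(u^4 - 4*u^3 - 13*u^2 + 28*u + 60) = (u - 5)^2*(u - 2)*(u^3 + u^2 - 8*u - 12) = (u - 5)^2*(u - 2)*(u + 2)*(u^2 - u - 6) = (u - 5)^2*(u - 2)*(u + 2)^2*(u - 3)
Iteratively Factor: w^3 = (w)*(w^2) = w^2*(w)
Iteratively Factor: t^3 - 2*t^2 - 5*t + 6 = (t - 1)*(t^2 - t - 6) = (t - 1)*(t + 2)*(t - 3)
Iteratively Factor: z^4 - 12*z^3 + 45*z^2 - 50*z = (z - 2)*(z^3 - 10*z^2 + 25*z) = (z - 5)*(z - 2)*(z^2 - 5*z) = z*(z - 5)*(z - 2)*(z - 5)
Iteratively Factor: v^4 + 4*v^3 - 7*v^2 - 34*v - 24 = (v - 3)*(v^3 + 7*v^2 + 14*v + 8) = (v - 3)*(v + 1)*(v^2 + 6*v + 8) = (v - 3)*(v + 1)*(v + 2)*(v + 4)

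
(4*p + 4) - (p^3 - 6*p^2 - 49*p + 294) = -p^3 + 6*p^2 + 53*p - 290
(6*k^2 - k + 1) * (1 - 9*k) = -54*k^3 + 15*k^2 - 10*k + 1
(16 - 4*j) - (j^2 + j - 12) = -j^2 - 5*j + 28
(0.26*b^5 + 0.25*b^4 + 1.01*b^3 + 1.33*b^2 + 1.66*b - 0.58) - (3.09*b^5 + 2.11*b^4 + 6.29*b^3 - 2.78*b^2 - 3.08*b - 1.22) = -2.83*b^5 - 1.86*b^4 - 5.28*b^3 + 4.11*b^2 + 4.74*b + 0.64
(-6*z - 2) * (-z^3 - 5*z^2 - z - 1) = 6*z^4 + 32*z^3 + 16*z^2 + 8*z + 2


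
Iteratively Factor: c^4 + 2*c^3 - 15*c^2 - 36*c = (c - 4)*(c^3 + 6*c^2 + 9*c) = c*(c - 4)*(c^2 + 6*c + 9) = c*(c - 4)*(c + 3)*(c + 3)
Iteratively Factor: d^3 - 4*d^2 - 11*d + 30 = (d + 3)*(d^2 - 7*d + 10) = (d - 2)*(d + 3)*(d - 5)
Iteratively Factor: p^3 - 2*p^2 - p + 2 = (p - 1)*(p^2 - p - 2) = (p - 1)*(p + 1)*(p - 2)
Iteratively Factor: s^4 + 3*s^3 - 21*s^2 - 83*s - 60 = (s + 3)*(s^3 - 21*s - 20) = (s + 1)*(s + 3)*(s^2 - s - 20) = (s + 1)*(s + 3)*(s + 4)*(s - 5)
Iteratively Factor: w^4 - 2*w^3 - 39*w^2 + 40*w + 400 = (w + 4)*(w^3 - 6*w^2 - 15*w + 100) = (w + 4)^2*(w^2 - 10*w + 25) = (w - 5)*(w + 4)^2*(w - 5)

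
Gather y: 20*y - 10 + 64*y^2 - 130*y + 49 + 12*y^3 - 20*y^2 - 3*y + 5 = 12*y^3 + 44*y^2 - 113*y + 44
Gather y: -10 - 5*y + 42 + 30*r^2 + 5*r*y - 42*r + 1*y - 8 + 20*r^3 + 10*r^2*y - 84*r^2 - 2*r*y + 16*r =20*r^3 - 54*r^2 - 26*r + y*(10*r^2 + 3*r - 4) + 24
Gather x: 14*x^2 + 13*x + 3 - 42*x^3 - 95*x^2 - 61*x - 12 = -42*x^3 - 81*x^2 - 48*x - 9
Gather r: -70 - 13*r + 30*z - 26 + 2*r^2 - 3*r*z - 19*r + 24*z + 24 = 2*r^2 + r*(-3*z - 32) + 54*z - 72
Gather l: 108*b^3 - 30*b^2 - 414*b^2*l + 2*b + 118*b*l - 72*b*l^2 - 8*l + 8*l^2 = 108*b^3 - 30*b^2 + 2*b + l^2*(8 - 72*b) + l*(-414*b^2 + 118*b - 8)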